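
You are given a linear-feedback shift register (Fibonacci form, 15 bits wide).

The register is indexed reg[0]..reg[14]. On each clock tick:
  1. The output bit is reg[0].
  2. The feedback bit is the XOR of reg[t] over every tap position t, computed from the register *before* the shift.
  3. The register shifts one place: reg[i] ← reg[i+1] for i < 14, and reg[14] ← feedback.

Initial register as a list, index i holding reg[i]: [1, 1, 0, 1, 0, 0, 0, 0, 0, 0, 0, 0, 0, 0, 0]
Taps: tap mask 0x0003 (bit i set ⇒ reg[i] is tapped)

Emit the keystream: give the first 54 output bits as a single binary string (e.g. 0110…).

k : reg_k → out_k, fb_k
0: 110100000000000 → 1, fb=0
1: 101000000000000 → 1, fb=1
2: 010000000000001 → 0, fb=1
3: 100000000000011 → 1, fb=1
4: 000000000000111 → 0, fb=0
5: 000000000001110 → 0, fb=0
6: 000000000011100 → 0, fb=0
7: 000000000111000 → 0, fb=0
8: 000000001110000 → 0, fb=0
9: 000000011100000 → 0, fb=0
10: 000000111000000 → 0, fb=0
11: 000001110000000 → 0, fb=0
12: 000011100000000 → 0, fb=0
13: 000111000000000 → 0, fb=0
14: 001110000000000 → 0, fb=0
15: 011100000000000 → 0, fb=1
16: 111000000000001 → 1, fb=0
17: 110000000000010 → 1, fb=0
18: 100000000000100 → 1, fb=1
19: 000000000001001 → 0, fb=0
20: 000000000010010 → 0, fb=0
21: 000000000100100 → 0, fb=0
22: 000000001001000 → 0, fb=0
23: 000000010010000 → 0, fb=0
24: 000000100100000 → 0, fb=0
25: 000001001000000 → 0, fb=0
26: 000010010000000 → 0, fb=0
27: 000100100000000 → 0, fb=0
28: 001001000000000 → 0, fb=0
29: 010010000000000 → 0, fb=1
30: 100100000000001 → 1, fb=1
31: 001000000000011 → 0, fb=0
32: 010000000000110 → 0, fb=1
33: 100000000001101 → 1, fb=1
34: 000000000011011 → 0, fb=0
35: 000000000110110 → 0, fb=0
36: 000000001101100 → 0, fb=0
37: 000000011011000 → 0, fb=0
38: 000000110110000 → 0, fb=0
39: 000001101100000 → 0, fb=0
40: 000011011000000 → 0, fb=0
41: 000110110000000 → 0, fb=0
42: 001101100000000 → 0, fb=0
43: 011011000000000 → 0, fb=1
44: 110110000000001 → 1, fb=0
45: 101100000000010 → 1, fb=1
46: 011000000000101 → 0, fb=1
47: 110000000001011 → 1, fb=0
48: 100000000010110 → 1, fb=1
49: 000000000101101 → 0, fb=0
50: 000000001011010 → 0, fb=0
51: 000000010110100 → 0, fb=0
52: 000000101101000 → 0, fb=0
53: 000001011010000 → 0, fb=0

110100000000000011100000000000100100000000001101100000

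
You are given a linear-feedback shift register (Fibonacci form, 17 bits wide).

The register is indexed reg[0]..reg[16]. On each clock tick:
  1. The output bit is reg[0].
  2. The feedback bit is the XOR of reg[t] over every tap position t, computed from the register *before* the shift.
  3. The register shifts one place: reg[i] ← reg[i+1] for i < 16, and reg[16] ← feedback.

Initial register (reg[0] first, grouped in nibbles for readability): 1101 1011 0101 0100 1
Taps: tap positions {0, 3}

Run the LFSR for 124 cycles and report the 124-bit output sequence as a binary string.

1101101101010100100000001111100001000011100111010010111110111010001010010011010110110000010011000001100100010110011010001101

tick  register→output (feedback)
  0  11011011010101001→1 (0)
  1  10110110101010010→1 (0)
  2  01101101010100100→0 (0)
  3  11011010101001000→1 (0)
  4  10110101010010000→1 (0)
  5  01101010100100000→0 (0)
  6  11010101001000000→1 (0)
  7  10101010010000000→1 (1)
  8  01010100100000001→0 (1)
  9  10101001000000011→1 (1)
 10  01010010000000111→0 (1)
 11  10100100000001111→1 (1)
 12  01001000000011111→0 (0)
 13  10010000000111110→1 (0)
 14  00100000001111100→0 (0)
 15  01000000011111000→0 (0)
 16  10000000111110000→1 (1)
 17  00000001111100001→0 (0)
 18  00000011111000010→0 (0)
 19  00000111110000100→0 (0)
 20  00001111100001000→0 (0)
 21  00011111000010000→0 (1)
 22  00111110000100001→0 (1)
 23  01111100001000011→0 (1)
 24  11111000010000111→1 (0)
 25  11110000100001110→1 (0)
 26  11100001000011100→1 (1)
 27  11000010000111001→1 (1)
 28  10000100001110011→1 (1)
 29  00001000011100111→0 (0)
 30  00010000111001110→0 (1)
 31  00100001110011101→0 (0)
 32  01000011100111010→0 (0)
 33  10000111001110100→1 (1)
 34  00001110011101001→0 (0)
 35  00011100111010010→0 (1)
 36  00111001110100101→0 (1)
 37  01110011101001011→0 (1)
 38  11100111010010111→1 (1)
 39  11001110100101111→1 (1)
 40  10011101001011111→1 (0)
 41  00111010010111110→0 (1)
 42  01110100101111101→0 (1)
 43  11101001011111011→1 (1)
 44  11010010111110111→1 (0)
 45  10100101111101110→1 (1)
 46  01001011111011101→0 (0)
 47  10010111110111010→1 (0)
 48  00101111101110100→0 (0)
 49  01011111011101000→0 (1)
 50  10111110111010001→1 (0)
 51  01111101110100010→0 (1)
 52  11111011101000101→1 (0)
 53  11110111010001010→1 (0)
 54  11101110100010100→1 (1)
 55  11011101000101001→1 (0)
 56  10111010001010010→1 (0)
 57  01110100010100100→0 (1)
 58  11101000101001001→1 (1)
 59  11010001010010011→1 (0)
 60  10100010100100110→1 (1)
 61  01000101001001101→0 (0)
 62  10001010010011010→1 (1)
 63  00010100100110101→0 (1)
 64  00101001001101011→0 (0)
 65  01010010011010110→0 (1)
 66  10100100110101101→1 (1)
 67  01001001101011011→0 (0)
 68  10010011010110110→1 (0)
 69  00100110101101100→0 (0)
 70  01001101011011000→0 (0)
 71  10011010110110000→1 (0)
 72  00110101101100000→0 (1)
 73  01101011011000001→0 (0)
 74  11010110110000010→1 (0)
 75  10101101100000100→1 (1)
 76  01011011000001001→0 (1)
 77  10110110000010011→1 (0)
 78  01101100000100110→0 (0)
 79  11011000001001100→1 (0)
 80  10110000010011000→1 (0)
 81  01100000100110000→0 (0)
 82  11000001001100000→1 (1)
 83  10000010011000001→1 (1)
 84  00000100110000011→0 (0)
 85  00001001100000110→0 (0)
 86  00010011000001100→0 (1)
 87  00100110000011001→0 (0)
 88  01001100000110010→0 (0)
 89  10011000001100100→1 (0)
 90  00110000011001000→0 (1)
 91  01100000110010001→0 (0)
 92  11000001100100010→1 (1)
 93  10000011001000101→1 (1)
 94  00000110010001011→0 (0)
 95  00001100100010110→0 (0)
 96  00011001000101100→0 (1)
 97  00110010001011001→0 (1)
 98  01100100010110011→0 (0)
 99  11001000101100110→1 (1)
100  10010001011001101→1 (0)
101  00100010110011010→0 (0)
102  01000101100110100→0 (0)
103  10001011001101000→1 (1)
104  00010110011010001→0 (1)
105  00101100110100011→0 (0)
106  01011001101000110→0 (1)
107  10110011010001101→1 (0)
108  01100110100011010→0 (0)
109  11001101000110100→1 (1)
110  10011010001101001→1 (0)
111  00110100011010010→0 (1)
112  01101000110100101→0 (0)
113  11010001101001010→1 (0)
114  10100011010010100→1 (1)
115  01000110100101001→0 (0)
116  10001101001010010→1 (1)
117  00011010010100101→0 (1)
118  00110100101001011→0 (1)
119  01101001010010111→0 (0)
120  11010010100101110→1 (0)
121  10100101001011100→1 (1)
122  01001010010111001→0 (0)
123  10010100101110010→1 (0)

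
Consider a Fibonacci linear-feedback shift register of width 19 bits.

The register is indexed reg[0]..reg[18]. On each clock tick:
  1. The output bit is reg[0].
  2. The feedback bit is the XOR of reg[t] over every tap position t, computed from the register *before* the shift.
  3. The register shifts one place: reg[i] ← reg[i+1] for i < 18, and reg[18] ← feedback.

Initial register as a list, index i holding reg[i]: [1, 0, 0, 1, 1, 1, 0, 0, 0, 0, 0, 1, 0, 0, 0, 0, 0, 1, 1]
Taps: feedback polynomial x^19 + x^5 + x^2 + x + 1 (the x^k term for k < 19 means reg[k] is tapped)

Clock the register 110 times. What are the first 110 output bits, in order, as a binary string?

step | reg (before) | out | fb
   0 | 1001110000010000011 | 1 | 0
   1 | 0011100000100000110 | 0 | 1
   2 | 0111000001000001101 | 0 | 0
   3 | 1110000010000011010 | 1 | 1
   4 | 1100000100000110101 | 1 | 0
   5 | 1000001000001101010 | 1 | 1
   6 | 0000010000011010101 | 0 | 1
   7 | 0000100000110101011 | 0 | 0
   8 | 0001000001101010110 | 0 | 0
   9 | 0010000011010101100 | 0 | 1
  10 | 0100000110101011001 | 0 | 1
  11 | 1000001101010110011 | 1 | 1
  12 | 0000011010101100111 | 0 | 1
  13 | 0000110101011001111 | 0 | 1
  14 | 0001101010110011111 | 0 | 0
  15 | 0011010101100111110 | 0 | 0
  16 | 0110101011001111100 | 0 | 0
  17 | 1101010110011111000 | 1 | 1
  18 | 1010101100111110001 | 1 | 0
  19 | 0101011001111100010 | 0 | 0
  20 | 1010110011111000100 | 1 | 1
  21 | 0101100111110001001 | 0 | 1
  22 | 1011001111100010011 | 1 | 0
  23 | 0110011111000100110 | 0 | 1
  24 | 1100111110001001101 | 1 | 1
  25 | 1001111100010011011 | 1 | 0
  26 | 0011111000100110110 | 0 | 0
  27 | 0111110001001101100 | 0 | 1
  28 | 1111100010011011001 | 1 | 1
  29 | 1111000100110110011 | 1 | 1
  30 | 1110001001101100111 | 1 | 1
  31 | 1100010011011001111 | 1 | 1
  32 | 1000100110110011111 | 1 | 1
  33 | 0001001101100111111 | 0 | 0
  34 | 0010011011001111110 | 0 | 0
  35 | 0100110110011111100 | 0 | 0
  36 | 1001101100111111000 | 1 | 1
  37 | 0011011001111110001 | 0 | 0
  38 | 0110110011111100010 | 0 | 1
  39 | 1101100111111000101 | 1 | 0
  40 | 1011001111110001010 | 1 | 0
  41 | 0110011111100010100 | 0 | 1
  42 | 1100111111000101001 | 1 | 1
  43 | 1001111110001010011 | 1 | 0
  44 | 0011111100010100110 | 0 | 0
  45 | 0111111000101001100 | 0 | 1
  46 | 1111110001010011001 | 1 | 0
  47 | 1111100010100110010 | 1 | 1
  48 | 1111000101001100101 | 1 | 1
  49 | 1110001010011001011 | 1 | 1
  50 | 1100010100110010111 | 1 | 1
  51 | 1000101001100101111 | 1 | 1
  52 | 0001010011001011111 | 0 | 1
  53 | 0010100110010111111 | 0 | 1
  54 | 0101001100101111111 | 0 | 1
  55 | 1010011001011111111 | 1 | 1
  56 | 0100110010111111111 | 0 | 0
  57 | 1001100101111111110 | 1 | 1
  58 | 0011001011111111101 | 0 | 1
  59 | 0110010111111111011 | 0 | 1
  60 | 1100101111111110111 | 1 | 0
  61 | 1001011111111101110 | 1 | 0
  62 | 0010111111111011100 | 0 | 0
  63 | 0101111111110111000 | 0 | 0
  64 | 1011111111101110000 | 1 | 1
  65 | 0111111111011100001 | 0 | 1
  66 | 1111111110111000011 | 1 | 0
  67 | 1111111101110000110 | 1 | 0
  68 | 1111111011100001100 | 1 | 0
  69 | 1111110111000011000 | 1 | 0
  70 | 1111101110000110000 | 1 | 1
  71 | 1111011100001100001 | 1 | 0
  72 | 1110111000011000010 | 1 | 0
  73 | 1101110000110000100 | 1 | 1
  74 | 1011100001100001001 | 1 | 0
  75 | 0111000011000010010 | 0 | 0
  76 | 1110000110000100100 | 1 | 1
  77 | 1100001100001001001 | 1 | 0
  78 | 1000011000010010010 | 1 | 0
  79 | 0000110000100100100 | 0 | 1
  80 | 0001100001001001001 | 0 | 0
  81 | 0011000010010010010 | 0 | 1
  82 | 0110000100100100101 | 0 | 0
  83 | 1100001001001001010 | 1 | 0
  84 | 1000010010010010100 | 1 | 0
  85 | 0000100100100101000 | 0 | 0
  86 | 0001001001001010000 | 0 | 0
  87 | 0010010010010100000 | 0 | 0
  88 | 0100100100101000000 | 0 | 1
  89 | 1001001001010000001 | 1 | 1
  90 | 0010010010100000011 | 0 | 0
  91 | 0100100101000000110 | 0 | 1
  92 | 1001001010000001101 | 1 | 1
  93 | 0010010100000011011 | 0 | 0
  94 | 0100101000000110110 | 0 | 1
  95 | 1001010000001101101 | 1 | 0
  96 | 0010100000011011010 | 0 | 1
  97 | 0101000000110110101 | 0 | 1
  98 | 1010000001101101011 | 1 | 0
  99 | 0100000011011010110 | 0 | 1
 100 | 1000000110110101101 | 1 | 1
 101 | 0000001101101011011 | 0 | 0
 102 | 0000011011010110110 | 0 | 1
 103 | 0000110110101101101 | 0 | 1
 104 | 0001101101011011011 | 0 | 0
 105 | 0011011010110110110 | 0 | 0
 106 | 0110110101101101100 | 0 | 1
 107 | 1101101011011011001 | 1 | 0
 108 | 1011010110110110010 | 1 | 1
 109 | 0110101101101100101 | 0 | 0

10011100000100000110101011001111100010011011001111110001010011001011111111101110000110000100100100101000000110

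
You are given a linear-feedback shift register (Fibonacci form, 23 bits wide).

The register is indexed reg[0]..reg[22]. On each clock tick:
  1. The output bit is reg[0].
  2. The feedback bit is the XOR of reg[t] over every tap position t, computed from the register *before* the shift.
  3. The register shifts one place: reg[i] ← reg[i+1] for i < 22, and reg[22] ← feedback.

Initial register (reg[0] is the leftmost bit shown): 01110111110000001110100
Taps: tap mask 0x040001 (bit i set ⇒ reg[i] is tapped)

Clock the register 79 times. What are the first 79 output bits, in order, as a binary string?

tick  register→output (feedback)
  0  01110111110000001110100→0 (1)
  1  11101111100000011101001→1 (1)
  2  11011111000000111010011→1 (0)
  3  10111110000001110100110→1 (1)
  4  01111100000011101001101→0 (0)
  5  11111000000111010011010→1 (0)
  6  11110000001110100110100→1 (0)
  7  11100000011101001101000→1 (1)
  8  11000000111010011010001→1 (0)
  9  10000001110100110100010→1 (1)
 10  00000011101001101000101→0 (0)
 11  00000111010011010001010→0 (0)
 12  00001110100110100010100→0 (1)
 13  00011101001101000101001→0 (0)
 14  00111010011010001010010→0 (1)
 15  01110100110100010100101→0 (0)
 16  11101001101000101001010→1 (1)
 17  11010011010001010010101→1 (0)
 18  10100110100010100101010→1 (1)
 19  01001101000101001010101→0 (1)
 20  10011010001010010101011→1 (1)
 21  00110100010100101010111→0 (1)
 22  01101000101001010101111→0 (0)
 23  11010001010010101011110→1 (0)
 24  10100010100101010111100→1 (0)
 25  01000101001010101111000→0 (1)
 26  10001010010101011110001→1 (0)
 27  00010100101010111100010→0 (0)
 28  00101001010101111000100→0 (0)
 29  01010010101011110001000→0 (0)
 30  10100101010111100010000→1 (0)
 31  01001010101111000100000→0 (0)
 32  10010101011110001000000→1 (1)
 33  00101010111100010000001→0 (0)
 34  01010101111000100000010→0 (0)
 35  10101011110001000000100→1 (1)
 36  01010111100010000001001→0 (0)
 37  10101111000100000010010→1 (0)
 38  01011110001000000100100→0 (0)
 39  10111100010000001001000→1 (1)
 40  01111000100000010010001→0 (1)
 41  11110001000000100100011→1 (1)
 42  11100010000001001000111→1 (1)
 43  11000100000010010001111→1 (1)
 44  10001000000100100011111→1 (0)
 45  00010000001001000111110→0 (1)
 46  00100000010010001111101→0 (1)
 47  01000000100100011111011→0 (1)
 48  10000001001000111110111→1 (0)
 49  00000010010001111101110→0 (0)
 50  00000100100011111011100→0 (1)
 51  00001001000111110111001→0 (1)
 52  00010010001111101110011→0 (1)
 53  00100100011111011100111→0 (0)
 54  01001000111110111001110→0 (0)
 55  10010001111101110011100→1 (0)
 56  00100011111011100111000→0 (1)
 57  01000111110111001110001→0 (1)
 58  10001111101110011100011→1 (1)
 59  00011111011100111000111→0 (0)
 60  00111110111001110001110→0 (0)
 61  01111101110011100011100→0 (1)
 62  11111011100111000111001→1 (0)
 63  11110111001110001110010→1 (0)
 64  11101110011100011100100→1 (1)
 65  11011100111000111001001→1 (1)
 66  10111001110001110010011→1 (0)
 67  01110011100011100100110→0 (0)
 68  11100111000111001001100→1 (1)
 69  11001110001110010011001→1 (0)
 70  10011100011100100110010→1 (0)
 71  00111000111001001100100→0 (0)
 72  01110001110010011001000→0 (0)
 73  11100011100100110010000→1 (0)
 74  11000111001001100100000→1 (1)
 75  10001110010011001000001→1 (1)
 76  00011100100110010000011→0 (0)
 77  00111001001100100000110→0 (0)
 78  01110010011001000001100→0 (0)

0111011111000000111010011010001010010101011110001000000100100011111011100111000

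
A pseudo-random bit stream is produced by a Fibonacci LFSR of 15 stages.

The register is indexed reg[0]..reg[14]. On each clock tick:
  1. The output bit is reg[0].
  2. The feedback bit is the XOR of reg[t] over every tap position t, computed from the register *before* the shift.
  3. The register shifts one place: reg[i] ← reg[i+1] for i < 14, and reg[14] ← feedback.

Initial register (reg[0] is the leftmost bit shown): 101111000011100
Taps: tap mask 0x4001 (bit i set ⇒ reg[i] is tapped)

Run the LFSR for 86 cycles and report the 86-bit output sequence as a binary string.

tick  register→output (feedback)
  0  101111000011100→1 (1)
  1  011110000111001→0 (1)
  2  111100001110011→1 (0)
  3  111000011100110→1 (1)
  4  110000111001101→1 (0)
  5  100001110011010→1 (1)
  6  000011100110101→0 (1)
  7  000111001101011→0 (1)
  8  001110011010111→0 (1)
  9  011100110101111→0 (1)
 10  111001101011111→1 (0)
 11  110011010111110→1 (1)
 12  100110101111101→1 (0)
 13  001101011111010→0 (0)
 14  011010111110100→0 (0)
 15  110101111101000→1 (1)
 16  101011111010001→1 (0)
 17  010111110100010→0 (0)
 18  101111101000100→1 (1)
 19  011111010001001→0 (1)
 20  111110100010011→1 (0)
 21  111101000100110→1 (1)
 22  111010001001101→1 (0)
 23  110100010011010→1 (1)
 24  101000100110101→1 (0)
 25  010001001101010→0 (0)
 26  100010011010100→1 (1)
 27  000100110101001→0 (1)
 28  001001101010011→0 (1)
 29  010011010100111→0 (1)
 30  100110101001111→1 (0)
 31  001101010011110→0 (0)
 32  011010100111100→0 (0)
 33  110101001111000→1 (1)
 34  101010011110001→1 (0)
 35  010100111100010→0 (0)
 36  101001111000100→1 (1)
 37  010011110001001→0 (1)
 38  100111100010011→1 (0)
 39  001111000100110→0 (0)
 40  011110001001100→0 (0)
 41  111100010011000→1 (1)
 42  111000100110001→1 (0)
 43  110001001100010→1 (1)
 44  100010011000101→1 (0)
 45  000100110001010→0 (0)
 46  001001100010100→0 (0)
 47  010011000101000→0 (0)
 48  100110001010000→1 (1)
 49  001100010100001→0 (1)
 50  011000101000011→0 (1)
 51  110001010000111→1 (0)
 52  100010100001110→1 (1)
 53  000101000011101→0 (1)
 54  001010000111011→0 (1)
 55  010100001110111→0 (1)
 56  101000011101111→1 (0)
 57  010000111011110→0 (0)
 58  100001110111100→1 (1)
 59  000011101111001→0 (1)
 60  000111011110011→0 (1)
 61  001110111100111→0 (1)
 62  011101111001111→0 (1)
 63  111011110011111→1 (0)
 64  110111100111110→1 (1)
 65  101111001111101→1 (0)
 66  011110011111010→0 (0)
 67  111100111110100→1 (1)
 68  111001111101001→1 (0)
 69  110011111010010→1 (1)
 70  100111110100101→1 (0)
 71  001111101001010→0 (0)
 72  011111010010100→0 (0)
 73  111110100101000→1 (1)
 74  111101001010001→1 (0)
 75  111010010100010→1 (1)
 76  110100101000101→1 (0)
 77  101001010001010→1 (1)
 78  010010100010101→0 (1)
 79  100101000101011→1 (0)
 80  001010001010110→0 (0)
 81  010100010101100→0 (0)
 82  101000101011000→1 (1)
 83  010001010110001→0 (1)
 84  100010101100011→1 (0)
 85  000101011000110→0 (0)

10111100001110011010111110100010011010100111100010011000101000011101111001111101001010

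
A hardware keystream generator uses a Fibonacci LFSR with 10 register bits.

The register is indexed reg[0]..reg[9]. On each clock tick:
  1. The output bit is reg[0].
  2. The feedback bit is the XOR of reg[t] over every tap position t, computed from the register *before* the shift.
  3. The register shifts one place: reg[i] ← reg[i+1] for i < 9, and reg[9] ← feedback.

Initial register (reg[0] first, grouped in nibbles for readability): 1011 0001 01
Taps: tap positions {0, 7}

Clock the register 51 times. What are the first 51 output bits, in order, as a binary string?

101100010100010011001000001101001001111011111000101

tick  register→output (feedback)
  0  1011000101→1 (0)
  1  0110001010→0 (0)
  2  1100010100→1 (0)
  3  1000101000→1 (1)
  4  0001010001→0 (0)
  5  0010100010→0 (0)
  6  0101000100→0 (1)
  7  1010001001→1 (1)
  8  0100010011→0 (0)
  9  1000100110→1 (0)
 10  0001001100→0 (1)
 11  0010011001→0 (0)
 12  0100110010→0 (0)
 13  1001100100→1 (0)
 14  0011001000→0 (0)
 15  0110010000→0 (0)
 16  1100100000→1 (1)
 17  1001000001→1 (1)
 18  0010000011→0 (0)
 19  0100000110→0 (1)
 20  1000001101→1 (0)
 21  0000011010→0 (0)
 22  0000110100→0 (1)
 23  0001101001→0 (0)
 24  0011010010→0 (0)
 25  0110100100→0 (1)
 26  1101001001→1 (1)
 27  1010010011→1 (1)
 28  0100100111→0 (1)
 29  1001001111→1 (0)
 30  0010011110→0 (1)
 31  0100111101→0 (1)
 32  1001111011→1 (1)
 33  0011110111→0 (1)
 34  0111101111→0 (1)
 35  1111011111→1 (0)
 36  1110111110→1 (0)
 37  1101111100→1 (0)
 38  1011111000→1 (1)
 39  0111110001→0 (0)
 40  1111100010→1 (1)
 41  1111000101→1 (0)
 42  1110001010→1 (1)
 43  1100010101→1 (0)
 44  1000101010→1 (1)
 45  0001010101→0 (1)
 46  0010101011→0 (0)
 47  0101010110→0 (1)
 48  1010101101→1 (0)
 49  0101011010→0 (0)
 50  1010110100→1 (0)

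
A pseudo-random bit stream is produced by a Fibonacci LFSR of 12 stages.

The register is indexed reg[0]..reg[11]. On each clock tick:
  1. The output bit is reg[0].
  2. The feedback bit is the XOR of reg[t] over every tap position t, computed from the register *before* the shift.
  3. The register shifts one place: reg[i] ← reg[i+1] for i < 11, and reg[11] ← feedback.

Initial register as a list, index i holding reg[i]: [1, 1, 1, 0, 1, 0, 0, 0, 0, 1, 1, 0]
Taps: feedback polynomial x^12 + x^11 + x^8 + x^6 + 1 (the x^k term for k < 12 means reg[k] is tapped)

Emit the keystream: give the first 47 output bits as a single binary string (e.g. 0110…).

step | reg (before) | out | fb
   0 | 111010000110 | 1 | 1
   1 | 110100001101 | 1 | 1
   2 | 101000011011 | 1 | 1
   3 | 010000110111 | 0 | 0
   4 | 100001101110 | 1 | 1
   5 | 000011011101 | 0 | 0
   6 | 000110111010 | 0 | 0
   7 | 001101110100 | 0 | 1
   8 | 011011101001 | 0 | 1
   9 | 110111010011 | 1 | 0
  10 | 101110100110 | 1 | 0
  11 | 011101001100 | 0 | 1
  12 | 111010011001 | 1 | 1
  13 | 110100110011 | 1 | 1
  14 | 101001100111 | 1 | 1
  15 | 010011001111 | 0 | 0
  16 | 100110011110 | 1 | 0
  17 | 001100111100 | 0 | 0
  18 | 011001111000 | 0 | 0
  19 | 110011110000 | 1 | 0
  20 | 100111100000 | 1 | 0
  21 | 001111000000 | 0 | 0
  22 | 011110000000 | 0 | 0
  23 | 111100000000 | 1 | 1
  24 | 111000000001 | 1 | 0
  25 | 110000000010 | 1 | 1
  26 | 100000000101 | 1 | 0
  27 | 000000001010 | 0 | 1
  28 | 000000010101 | 0 | 1
  29 | 000000101011 | 0 | 1
  30 | 000001010111 | 0 | 1
  31 | 000010101111 | 0 | 1
  32 | 000101011111 | 0 | 0
  33 | 001010111110 | 0 | 0
  34 | 010101111100 | 0 | 0
  35 | 101011111000 | 1 | 1
  36 | 010111110001 | 0 | 0
  37 | 101111100010 | 1 | 0
  38 | 011111000100 | 0 | 0
  39 | 111110001000 | 1 | 0
  40 | 111100010000 | 1 | 1
  41 | 111000100001 | 1 | 1
  42 | 110001000011 | 1 | 0
  43 | 100010000110 | 1 | 1
  44 | 000100001101 | 0 | 0
  45 | 001000011010 | 0 | 1
  46 | 010000110101 | 0 | 0

11101000011011101001100111100000000101011111000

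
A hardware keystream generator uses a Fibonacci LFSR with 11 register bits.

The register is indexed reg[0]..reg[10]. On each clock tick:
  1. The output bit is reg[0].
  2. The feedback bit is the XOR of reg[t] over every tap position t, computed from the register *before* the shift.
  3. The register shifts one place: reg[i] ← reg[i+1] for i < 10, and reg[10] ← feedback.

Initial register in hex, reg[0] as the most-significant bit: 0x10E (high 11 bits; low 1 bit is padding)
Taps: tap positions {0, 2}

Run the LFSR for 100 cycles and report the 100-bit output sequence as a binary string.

0001000011101010011010000111100100110011101111111010100000100001000101001010100011000001011110001001

tick  register→output (feedback)
  0  00010000111→0 (0)
  1  00100001110→0 (1)
  2  01000011101→0 (0)
  3  10000111010→1 (1)
  4  00001110101→0 (0)
  5  00011101010→0 (0)
  6  00111010100→0 (1)
  7  01110101001→0 (1)
  8  11101010011→1 (0)
  9  11010100110→1 (1)
 10  10101001101→1 (0)
 11  01010011010→0 (0)
 12  10100110100→1 (0)
 13  01001101000→0 (0)
 14  10011010000→1 (1)
 15  00110100001→0 (1)
 16  01101000011→0 (1)
 17  11010000111→1 (1)
 18  10100001111→1 (0)
 19  01000011110→0 (0)
 20  10000111100→1 (1)
 21  00001111001→0 (0)
 22  00011110010→0 (0)
 23  00111100100→0 (1)
 24  01111001001→0 (1)
 25  11110010011→1 (0)
 26  11100100110→1 (0)
 27  11001001100→1 (1)
 28  10010011001→1 (1)
 29  00100110011→0 (1)
 30  01001100111→0 (0)
 31  10011001110→1 (1)
 32  00110011101→0 (1)
 33  01100111011→0 (1)
 34  11001110111→1 (1)
 35  10011101111→1 (1)
 36  00111011111→0 (1)
 37  01110111111→0 (1)
 38  11101111111→1 (0)
 39  11011111110→1 (1)
 40  10111111101→1 (0)
 41  01111111010→0 (1)
 42  11111110101→1 (0)
 43  11111101010→1 (0)
 44  11111010100→1 (0)
 45  11110101000→1 (0)
 46  11101010000→1 (0)
 47  11010100000→1 (1)
 48  10101000001→1 (0)
 49  01010000010→0 (0)
 50  10100000100→1 (0)
 51  01000001000→0 (0)
 52  10000010000→1 (1)
 53  00000100001→0 (0)
 54  00001000010→0 (0)
 55  00010000100→0 (0)
 56  00100001000→0 (1)
 57  01000010001→0 (0)
 58  10000100010→1 (1)
 59  00001000101→0 (0)
 60  00010001010→0 (0)
 61  00100010100→0 (1)
 62  01000101001→0 (0)
 63  10001010010→1 (1)
 64  00010100101→0 (0)
 65  00101001010→0 (1)
 66  01010010101→0 (0)
 67  10100101010→1 (0)
 68  01001010100→0 (0)
 69  10010101000→1 (1)
 70  00101010001→0 (1)
 71  01010100011→0 (0)
 72  10101000110→1 (0)
 73  01010001100→0 (0)
 74  10100011000→1 (0)
 75  01000110000→0 (0)
 76  10001100000→1 (1)
 77  00011000001→0 (0)
 78  00110000010→0 (1)
 79  01100000101→0 (1)
 80  11000001011→1 (1)
 81  10000010111→1 (1)
 82  00000101111→0 (0)
 83  00001011110→0 (0)
 84  00010111100→0 (0)
 85  00101111000→0 (1)
 86  01011110001→0 (0)
 87  10111100010→1 (0)
 88  01111000100→0 (1)
 89  11110001001→1 (0)
 90  11100010010→1 (0)
 91  11000100100→1 (1)
 92  10001001001→1 (1)
 93  00010010011→0 (0)
 94  00100100110→0 (1)
 95  01001001101→0 (0)
 96  10010011010→1 (1)
 97  00100110101→0 (1)
 98  01001101011→0 (0)
 99  10011010110→1 (1)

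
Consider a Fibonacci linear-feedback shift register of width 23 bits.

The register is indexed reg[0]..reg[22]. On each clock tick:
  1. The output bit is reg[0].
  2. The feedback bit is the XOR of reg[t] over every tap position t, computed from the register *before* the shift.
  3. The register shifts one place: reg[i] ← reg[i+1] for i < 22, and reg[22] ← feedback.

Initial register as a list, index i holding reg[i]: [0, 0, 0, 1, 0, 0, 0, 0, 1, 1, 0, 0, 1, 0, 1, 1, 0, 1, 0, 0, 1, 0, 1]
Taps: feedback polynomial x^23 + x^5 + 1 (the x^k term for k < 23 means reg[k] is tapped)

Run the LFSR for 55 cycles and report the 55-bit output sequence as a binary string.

step | reg (before) | out | fb
   0 | 00010000110010110100101 | 0 | 0
   1 | 00100001100101101001010 | 0 | 0
   2 | 01000011001011010010100 | 0 | 0
   3 | 10000110010110100101000 | 1 | 0
   4 | 00001100101101001010000 | 0 | 1
   5 | 00011001011010010100001 | 0 | 0
   6 | 00110010110100101000010 | 0 | 0
   7 | 01100101101001010000100 | 0 | 1
   8 | 11001011010010100001001 | 1 | 1
   9 | 10010110100101000010011 | 1 | 0
  10 | 00101101001010000100110 | 0 | 1
  11 | 01011010010100001001101 | 0 | 0
  12 | 10110100101000010011010 | 1 | 0
  13 | 01101001010000100110100 | 0 | 0
  14 | 11010010100001001101000 | 1 | 1
  15 | 10100101000010011010001 | 1 | 0
  16 | 01001010000100110100010 | 0 | 0
  17 | 10010100001001101000100 | 1 | 0
  18 | 00101000010011010001000 | 0 | 0
  19 | 01010000100110100010000 | 0 | 0
  20 | 10100001001101000100000 | 1 | 1
  21 | 01000010011010001000001 | 0 | 0
  22 | 10000100110100010000010 | 1 | 0
  23 | 00001001101000100000100 | 0 | 0
  24 | 00010011010001000001000 | 0 | 0
  25 | 00100110100010000010000 | 0 | 1
  26 | 01001101000100000100001 | 0 | 1
  27 | 10011010001000001000011 | 1 | 1
  28 | 00110100010000010000111 | 0 | 1
  29 | 01101000100000100001111 | 0 | 0
  30 | 11010001000001000011110 | 1 | 1
  31 | 10100010000010000111101 | 1 | 1
  32 | 01000100000100001111011 | 0 | 1
  33 | 10001000001000011110111 | 1 | 1
  34 | 00010000010000111101111 | 0 | 0
  35 | 00100000100001111011110 | 0 | 0
  36 | 01000001000011110111100 | 0 | 0
  37 | 10000010000111101111000 | 1 | 1
  38 | 00000100001111011110001 | 0 | 1
  39 | 00001000011110111100011 | 0 | 0
  40 | 00010000111101111000110 | 0 | 0
  41 | 00100001111011110001100 | 0 | 0
  42 | 01000011110111100011000 | 0 | 0
  43 | 10000111101111000110000 | 1 | 0
  44 | 00001111011110001100000 | 0 | 1
  45 | 00011110111100011000001 | 0 | 1
  46 | 00111101111000110000011 | 0 | 1
  47 | 01111011110001100000111 | 0 | 0
  48 | 11110111100011000001110 | 1 | 0
  49 | 11101111000110000011100 | 1 | 0
  50 | 11011110001100000111000 | 1 | 0
  51 | 10111100011000001110000 | 1 | 0
  52 | 01111000110000011100000 | 0 | 0
  53 | 11110001100000111000000 | 1 | 1
  54 | 11100011000001110000001 | 1 | 1

0001000011001011010010100001001101000100000100001111011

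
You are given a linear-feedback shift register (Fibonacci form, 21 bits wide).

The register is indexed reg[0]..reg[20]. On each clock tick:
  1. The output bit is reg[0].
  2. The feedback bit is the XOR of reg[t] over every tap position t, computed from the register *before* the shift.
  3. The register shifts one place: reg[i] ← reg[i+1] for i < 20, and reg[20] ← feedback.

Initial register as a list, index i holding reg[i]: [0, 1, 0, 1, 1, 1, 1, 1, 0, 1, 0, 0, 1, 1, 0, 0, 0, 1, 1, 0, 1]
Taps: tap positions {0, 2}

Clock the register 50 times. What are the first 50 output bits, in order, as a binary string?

01011111010011000110100100010011111011100110101011

step | reg (before) | out | fb
   0 | 010111110100110001101 | 0 | 0
   1 | 101111101001100011010 | 1 | 0
   2 | 011111010011000110100 | 0 | 1
   3 | 111110100110001101001 | 1 | 0
   4 | 111101001100011010010 | 1 | 0
   5 | 111010011000110100100 | 1 | 0
   6 | 110100110001101001000 | 1 | 1
   7 | 101001100011010010001 | 1 | 0
   8 | 010011000110100100010 | 0 | 0
   9 | 100110001101001000100 | 1 | 1
  10 | 001100011010010001001 | 0 | 1
  11 | 011000110100100010011 | 0 | 1
  12 | 110001101001000100111 | 1 | 1
  13 | 100011010010001001111 | 1 | 1
  14 | 000110100100010011111 | 0 | 0
  15 | 001101001000100111110 | 0 | 1
  16 | 011010010001001111101 | 0 | 1
  17 | 110100100010011111011 | 1 | 1
  18 | 101001000100111110111 | 1 | 0
  19 | 010010001001111101110 | 0 | 0
  20 | 100100010011111011100 | 1 | 1
  21 | 001000100111110111001 | 0 | 1
  22 | 010001001111101110011 | 0 | 0
  23 | 100010011111011100110 | 1 | 1
  24 | 000100111110111001101 | 0 | 0
  25 | 001001111101110011010 | 0 | 1
  26 | 010011111011100110101 | 0 | 0
  27 | 100111110111001101010 | 1 | 1
  28 | 001111101110011010101 | 0 | 1
  29 | 011111011100110101011 | 0 | 1
  30 | 111110111001101010111 | 1 | 0
  31 | 111101110011010101110 | 1 | 0
  32 | 111011100110101011100 | 1 | 0
  33 | 110111001101010111000 | 1 | 1
  34 | 101110011010101110001 | 1 | 0
  35 | 011100110101011100010 | 0 | 1
  36 | 111001101010111000101 | 1 | 0
  37 | 110011010101110001010 | 1 | 1
  38 | 100110101011100010101 | 1 | 1
  39 | 001101010111000101011 | 0 | 1
  40 | 011010101110001010111 | 0 | 1
  41 | 110101011100010101111 | 1 | 1
  42 | 101010111000101011111 | 1 | 0
  43 | 010101110001010111110 | 0 | 0
  44 | 101011100010101111100 | 1 | 0
  45 | 010111000101011111000 | 0 | 0
  46 | 101110001010111110000 | 1 | 0
  47 | 011100010101111100000 | 0 | 1
  48 | 111000101011111000001 | 1 | 0
  49 | 110001010111110000010 | 1 | 1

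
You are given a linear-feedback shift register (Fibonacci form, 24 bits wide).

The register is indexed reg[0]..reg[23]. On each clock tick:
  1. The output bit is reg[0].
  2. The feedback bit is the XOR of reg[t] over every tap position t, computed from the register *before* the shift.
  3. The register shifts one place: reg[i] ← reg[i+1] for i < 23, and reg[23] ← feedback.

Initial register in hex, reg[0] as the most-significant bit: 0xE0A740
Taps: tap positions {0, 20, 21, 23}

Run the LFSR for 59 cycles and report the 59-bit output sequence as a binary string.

k : reg_k → out_k, fb_k
0: 111000001010011101000000 → 1, fb=1
1: 110000010100111010000001 → 1, fb=0
2: 100000101001110100000010 → 1, fb=1
3: 000001010011101000000101 → 0, fb=0
4: 000010100111010000001010 → 0, fb=1
5: 000101001110100000010101 → 0, fb=0
6: 001010011101000000101010 → 0, fb=1
7: 010100111010000001010101 → 0, fb=0
8: 101001110100000010101010 → 1, fb=0
9: 010011101000000101010100 → 0, fb=1
10: 100111010000001010101001 → 1, fb=1
11: 001110100000010101010011 → 0, fb=1
12: 011101000000101010100111 → 0, fb=0
13: 111010000001010101001110 → 1, fb=1
14: 110100000010101010011101 → 1, fb=0
15: 101000000101010100111010 → 1, fb=0
16: 010000001010101001110100 → 0, fb=1
17: 100000010101010011101001 → 1, fb=1
18: 000000101010100111010011 → 0, fb=1
19: 000001010101001110100111 → 0, fb=0
20: 000010101010011101001110 → 0, fb=0
21: 000101010100111010011100 → 0, fb=0
22: 001010101001110100111000 → 0, fb=1
23: 010101010011101001110001 → 0, fb=1
24: 101010100111010011100011 → 1, fb=0
25: 010101001110100111000110 → 0, fb=1
26: 101010011101001110001101 → 1, fb=0
27: 010100111010011100011010 → 0, fb=1
28: 101001110100111000110101 → 1, fb=1
29: 010011101001110001101011 → 0, fb=0
30: 100111010011100011010110 → 1, fb=0
31: 001110100111000110101100 → 0, fb=0
32: 011101001110001101011000 → 0, fb=1
33: 111010011100011010110001 → 1, fb=0
34: 110100111000110101100010 → 1, fb=1
35: 101001110001101011000101 → 1, fb=1
36: 010011100011010110001011 → 0, fb=0
37: 100111000110101100010110 → 1, fb=0
38: 001110001101011000101100 → 0, fb=0
39: 011100011010110001011000 → 0, fb=1
40: 111000110101100010110001 → 1, fb=0
41: 110001101011000101100010 → 1, fb=1
42: 100011010110001011000101 → 1, fb=1
43: 000110101100010110001011 → 0, fb=0
44: 001101011000101100010110 → 0, fb=1
45: 011010110001011000101101 → 0, fb=1
46: 110101100010110001011011 → 1, fb=1
47: 101011000101100010110111 → 1, fb=1
48: 010110001011000101101111 → 0, fb=1
49: 101100010110001011011111 → 1, fb=0
50: 011000101100010110111110 → 0, fb=0
51: 110001011000101101111100 → 1, fb=1
52: 100010110001011011111001 → 1, fb=1
53: 000101100010110111110011 → 0, fb=1
54: 001011000101101111100111 → 0, fb=0
55: 010110001011011111001110 → 0, fb=0
56: 101100010110111110011100 → 1, fb=1
57: 011000101101111100111001 → 0, fb=0
58: 110001011011111001110010 → 1, fb=1

11100000101001110100000010101010011101001110001101011000101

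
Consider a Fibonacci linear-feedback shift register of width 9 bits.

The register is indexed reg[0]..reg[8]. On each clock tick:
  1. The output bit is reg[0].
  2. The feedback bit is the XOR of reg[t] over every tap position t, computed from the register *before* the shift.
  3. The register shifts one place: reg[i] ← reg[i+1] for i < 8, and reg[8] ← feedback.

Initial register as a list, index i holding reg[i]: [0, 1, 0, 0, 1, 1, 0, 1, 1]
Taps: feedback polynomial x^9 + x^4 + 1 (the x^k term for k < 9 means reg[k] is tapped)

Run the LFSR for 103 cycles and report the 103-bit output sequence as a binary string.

0100110111001000101000010101101001111110110010010010110111111001001101010011001100000001100011001010001

step | reg (before) | out | fb
   0 | 010011011 | 0 | 1
   1 | 100110111 | 1 | 0
   2 | 001101110 | 0 | 0
   3 | 011011100 | 0 | 1
   4 | 110111001 | 1 | 0
   5 | 101110010 | 1 | 0
   6 | 011100100 | 0 | 0
   7 | 111001000 | 1 | 1
   8 | 110010001 | 1 | 0
   9 | 100100010 | 1 | 1
  10 | 001000101 | 0 | 0
  11 | 010001010 | 0 | 0
  12 | 100010100 | 1 | 0
  13 | 000101000 | 0 | 0
  14 | 001010000 | 0 | 1
  15 | 010100001 | 0 | 0
  16 | 101000010 | 1 | 1
  17 | 010000101 | 0 | 0
  18 | 100001010 | 1 | 1
  19 | 000010101 | 0 | 1
  20 | 000101011 | 0 | 0
  21 | 001010110 | 0 | 1
  22 | 010101101 | 0 | 0
  23 | 101011010 | 1 | 0
  24 | 010110100 | 0 | 1
  25 | 101101001 | 1 | 1
  26 | 011010011 | 0 | 1
  27 | 110100111 | 1 | 1
  28 | 101001111 | 1 | 1
  29 | 010011111 | 0 | 1
  30 | 100111111 | 1 | 0
  31 | 001111110 | 0 | 1
  32 | 011111101 | 0 | 1
  33 | 111111011 | 1 | 0
  34 | 111110110 | 1 | 0
  35 | 111101100 | 1 | 1
  36 | 111011001 | 1 | 0
  37 | 110110010 | 1 | 0
  38 | 101100100 | 1 | 1
  39 | 011001001 | 0 | 0
  40 | 110010010 | 1 | 0
  41 | 100100100 | 1 | 1
  42 | 001001001 | 0 | 0
  43 | 010010010 | 0 | 1
  44 | 100100101 | 1 | 1
  45 | 001001011 | 0 | 0
  46 | 010010110 | 0 | 1
  47 | 100101101 | 1 | 1
  48 | 001011011 | 0 | 1
  49 | 010110111 | 0 | 1
  50 | 101101111 | 1 | 1
  51 | 011011111 | 0 | 1
  52 | 110111111 | 1 | 0
  53 | 101111110 | 1 | 0
  54 | 011111100 | 0 | 1
  55 | 111111001 | 1 | 0
  56 | 111110010 | 1 | 0
  57 | 111100100 | 1 | 1
  58 | 111001001 | 1 | 1
  59 | 110010011 | 1 | 0
  60 | 100100110 | 1 | 1
  61 | 001001101 | 0 | 0
  62 | 010011010 | 0 | 1
  63 | 100110101 | 1 | 0
  64 | 001101010 | 0 | 0
  65 | 011010100 | 0 | 1
  66 | 110101001 | 1 | 1
  67 | 101010011 | 1 | 0
  68 | 010100110 | 0 | 0
  69 | 101001100 | 1 | 1
  70 | 010011001 | 0 | 1
  71 | 100110011 | 1 | 0
  72 | 001100110 | 0 | 0
  73 | 011001100 | 0 | 0
  74 | 110011000 | 1 | 0
  75 | 100110000 | 1 | 0
  76 | 001100000 | 0 | 0
  77 | 011000000 | 0 | 0
  78 | 110000000 | 1 | 1
  79 | 100000001 | 1 | 1
  80 | 000000011 | 0 | 0
  81 | 000000110 | 0 | 0
  82 | 000001100 | 0 | 0
  83 | 000011000 | 0 | 1
  84 | 000110001 | 0 | 1
  85 | 001100011 | 0 | 0
  86 | 011000110 | 0 | 0
  87 | 110001100 | 1 | 1
  88 | 100011001 | 1 | 0
  89 | 000110010 | 0 | 1
  90 | 001100101 | 0 | 0
  91 | 011001010 | 0 | 0
  92 | 110010100 | 1 | 0
  93 | 100101000 | 1 | 1
  94 | 001010001 | 0 | 1
  95 | 010100011 | 0 | 0
  96 | 101000110 | 1 | 1
  97 | 010001101 | 0 | 0
  98 | 100011010 | 1 | 0
  99 | 000110100 | 0 | 1
 100 | 001101001 | 0 | 0
 101 | 011010010 | 0 | 1
 102 | 110100101 | 1 | 1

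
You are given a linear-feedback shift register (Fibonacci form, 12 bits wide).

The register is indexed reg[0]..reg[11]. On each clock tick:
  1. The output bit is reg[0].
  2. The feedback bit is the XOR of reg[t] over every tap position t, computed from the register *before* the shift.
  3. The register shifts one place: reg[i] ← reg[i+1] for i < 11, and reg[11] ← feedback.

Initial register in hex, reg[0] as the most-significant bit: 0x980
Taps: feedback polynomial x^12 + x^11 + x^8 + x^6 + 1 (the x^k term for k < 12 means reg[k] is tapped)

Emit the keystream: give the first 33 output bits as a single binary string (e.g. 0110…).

100110000000111001101010101110101

tick  register→output (feedback)
  0  100110000000→1 (1)
  1  001100000001→0 (1)
  2  011000000011→0 (1)
  3  110000000111→1 (0)
  4  100000001110→1 (0)
  5  000000011100→0 (1)
  6  000000111001→0 (1)
  7  000001110011→0 (0)
  8  000011100110→0 (1)
  9  000111001101→0 (0)
 10  001110011010→0 (1)
 11  011100110101→0 (0)
 12  111001101010→1 (1)
 13  110011010101→1 (0)
 14  100110101010→1 (1)
 15  001101010101→0 (1)
 16  011010101011→0 (1)
 17  110101010111→1 (0)
 18  101010101110→1 (1)
 19  010101011101→0 (0)
 20  101010111010→1 (1)
 21  010101110101→0 (0)
 22  101011101010→1 (1)
 23  010111010101→0 (1)
 24  101110101011→1 (0)
 25  011101010110→0 (0)
 26  111010101100→1 (1)
 27  110101011001→1 (1)
 28  101010110011→1 (1)
 29  010101100111→0 (0)
 30  101011001110→1 (0)
 31  010110011100→0 (1)
 32  101100111001→1 (0)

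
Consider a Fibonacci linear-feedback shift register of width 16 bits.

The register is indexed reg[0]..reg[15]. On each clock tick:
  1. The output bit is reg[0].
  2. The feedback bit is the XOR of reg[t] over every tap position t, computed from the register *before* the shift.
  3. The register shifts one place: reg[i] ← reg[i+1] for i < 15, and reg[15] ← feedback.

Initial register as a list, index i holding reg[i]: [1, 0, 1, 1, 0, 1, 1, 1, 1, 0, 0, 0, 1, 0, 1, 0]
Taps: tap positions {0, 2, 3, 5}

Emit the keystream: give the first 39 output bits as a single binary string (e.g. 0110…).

step | reg (before) | out | fb
   0 | 1011011110001010 | 1 | 0
   1 | 0110111100010100 | 0 | 0
   2 | 1101111000101000 | 1 | 1
   3 | 1011110001010001 | 1 | 0
   4 | 0111100010100010 | 0 | 0
   5 | 1111000101000100 | 1 | 1
   6 | 1110001010001001 | 1 | 0
   7 | 1100010100010010 | 1 | 0
   8 | 1000101000100100 | 1 | 1
   9 | 0001010001001001 | 0 | 0
  10 | 0010100010010010 | 0 | 1
  11 | 0101000100100101 | 0 | 1
  12 | 1010001001001011 | 1 | 0
  13 | 0100010010010110 | 0 | 1
  14 | 1000100100101101 | 1 | 1
  15 | 0001001001011011 | 0 | 1
  16 | 0010010010110111 | 0 | 0
  17 | 0100100101101110 | 0 | 0
  18 | 1001001011011100 | 1 | 0
  19 | 0010010110111000 | 0 | 0
  20 | 0100101101110000 | 0 | 0
  21 | 1001011011100000 | 1 | 1
  22 | 0010110111000001 | 0 | 0
  23 | 0101101110000010 | 0 | 1
  24 | 1011011100000101 | 1 | 0
  25 | 0110111000001010 | 0 | 0
  26 | 1101110000010100 | 1 | 1
  27 | 1011100000101001 | 1 | 1
  28 | 0111000001010011 | 0 | 0
  29 | 1110000010100110 | 1 | 0
  30 | 1100000101001100 | 1 | 1
  31 | 1000001010011001 | 1 | 1
  32 | 0000010100110011 | 0 | 1
  33 | 0000101001100111 | 0 | 0
  34 | 0001010011001110 | 0 | 0
  35 | 0010100110011100 | 0 | 1
  36 | 0101001100111001 | 0 | 1
  37 | 1010011001110011 | 1 | 1
  38 | 0100110011100111 | 0 | 1

101101111000101000100100101101110000010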